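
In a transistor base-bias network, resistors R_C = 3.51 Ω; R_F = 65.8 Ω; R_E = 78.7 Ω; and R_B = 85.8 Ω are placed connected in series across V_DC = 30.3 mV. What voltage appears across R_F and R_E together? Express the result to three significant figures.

V ≈ 18.7 mV

ΣR = 3.51 + 65.8 + 78.7 + 85.8 = 233.8 Ω.
R_{R_F..R_E} = 65.8 + 78.7 = 144.5 Ω.
By the voltage-divider rule, V = 30.3 × 144.5/233.8 = 18.73 mV.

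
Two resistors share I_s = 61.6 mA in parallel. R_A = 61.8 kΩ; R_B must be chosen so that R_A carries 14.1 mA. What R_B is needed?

R_B ≈ 18.3 kΩ

Two-branch current divider: I_A = I_s · R_B/(R_A + R_B).
14.1/61.6 = R_B/(R_A + R_B) → R_B = R_A · (0.2289)/(1 − 0.2289) = 61.8 × 0.2968 = 18.34 kΩ.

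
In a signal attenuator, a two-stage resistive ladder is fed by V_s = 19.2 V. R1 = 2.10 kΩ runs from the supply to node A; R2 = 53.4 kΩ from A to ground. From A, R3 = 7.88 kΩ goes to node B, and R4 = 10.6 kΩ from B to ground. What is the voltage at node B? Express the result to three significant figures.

Node A sees R2 in parallel with the series input of stage 2, R3 + R4 = 18.48 kΩ.
R2 ‖ (R3+R4) = 13.73 kΩ.
V_A = 19.2 × 13.73/(2.10 + 13.73) = 16.65 V.
Stage 2 is unloaded, so V_B = V_A · R4/(R3+R4) = 16.65 × 10.6/18.48 = 9.552 V.

V_B ≈ 9.55 V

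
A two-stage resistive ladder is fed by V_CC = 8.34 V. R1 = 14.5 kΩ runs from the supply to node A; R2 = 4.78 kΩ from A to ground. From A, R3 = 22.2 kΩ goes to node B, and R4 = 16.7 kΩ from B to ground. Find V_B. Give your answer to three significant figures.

The second stage (R3 + R4 = 38.90 kΩ) loads node A in parallel with R2.
Effective lower resistance at A: R2 ‖ 38.90 = 4.257 kΩ.
V_A = 8.34 × 4.257/(14.5 + 4.257) = 1.893 V.
Stage 2 is unloaded, so V_B = V_A · R4/(R3+R4) = 1.893 × 16.7/38.90 = 0.8126 V.

V_B ≈ 0.813 V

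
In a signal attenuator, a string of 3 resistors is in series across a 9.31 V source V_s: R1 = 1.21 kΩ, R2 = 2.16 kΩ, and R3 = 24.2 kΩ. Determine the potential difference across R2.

V ≈ 0.729 V

Series total: ΣR = 1.21 + 2.16 + 24.2 = 27.57 kΩ.
Voltage divider: V = V_s · (2.160 / 27.57) = 9.31 × 0.07835 = 0.7294 V.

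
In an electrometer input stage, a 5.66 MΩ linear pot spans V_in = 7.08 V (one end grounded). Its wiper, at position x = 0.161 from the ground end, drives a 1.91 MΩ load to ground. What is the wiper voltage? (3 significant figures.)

V_out ≈ 0.814 V

Split the track: R_lower = x·R_p = 0.9113 MΩ, R_upper = (1−x)·R_p = 4.749 MΩ.
(x·R_p) ‖ R_L = 0.6169 MΩ.
Loaded-divider output: V_out = 7.08 × 0.1150 = 0.8140 V.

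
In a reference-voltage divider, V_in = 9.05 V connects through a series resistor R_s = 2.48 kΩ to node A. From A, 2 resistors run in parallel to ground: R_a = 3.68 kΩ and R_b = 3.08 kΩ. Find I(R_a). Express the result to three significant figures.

Combine the parallel branches: R_p = (1/3.68 + 1/3.08)⁻¹ = 1.677 kΩ.
V_A by voltage divider: V_A = 9.05 × 1.677/(2.48 + 1.677) = 3.651 V.
I(R_a) = V_A / R_a = 3.651/3.68 = 0.9920 mA.

I ≈ 0.992 mA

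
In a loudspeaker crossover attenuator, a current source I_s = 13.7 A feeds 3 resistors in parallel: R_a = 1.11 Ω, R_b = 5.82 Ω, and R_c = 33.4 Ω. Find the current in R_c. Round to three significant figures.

ΣG = 1/1.11 + 1/5.82 + 1/33.4 = 1.103.
R_c takes the fraction G_k/ΣG = 0.02994/1.103 = 0.02715, so I = 13.7 × 0.02715 = 0.3720 A.

I ≈ 0.372 A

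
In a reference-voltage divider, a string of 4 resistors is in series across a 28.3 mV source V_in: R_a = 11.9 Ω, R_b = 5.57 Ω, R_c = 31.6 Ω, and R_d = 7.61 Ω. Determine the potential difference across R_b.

V ≈ 2.78 mV

ΣR = 11.9 + 5.57 + 31.6 + 7.61 = 56.68 Ω.
V = V_in · R/ΣR = 28.3 × 0.09827 = 2.781 mV.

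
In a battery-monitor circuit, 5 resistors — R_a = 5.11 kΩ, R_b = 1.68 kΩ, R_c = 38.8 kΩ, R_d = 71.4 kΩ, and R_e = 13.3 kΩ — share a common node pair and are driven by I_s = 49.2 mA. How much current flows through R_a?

I ≈ 10.6 mA

Total conductance ΣG = 1/5.11 + 1/1.68 + 1/38.8 + 1/71.4 + 1/13.3 = 0.9059 (units of 1/kΩ).
R_a takes the fraction G_k/ΣG = 0.1957/0.9059 = 0.2160, so I = 49.2 × 0.2160 = 10.63 mA.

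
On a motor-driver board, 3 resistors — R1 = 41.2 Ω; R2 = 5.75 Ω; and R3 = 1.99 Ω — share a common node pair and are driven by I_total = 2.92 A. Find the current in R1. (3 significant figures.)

I ≈ 0.101 A

Conductances: ΣG = 1/41.2 + 1/5.75 + 1/1.99 = 0.7007 (1/Ω).
Current divider: I(R1) = I_total · G_k/ΣG = 2.92 × (0.02427/0.7007) = 2.92 × 0.03464 = 0.1011 A.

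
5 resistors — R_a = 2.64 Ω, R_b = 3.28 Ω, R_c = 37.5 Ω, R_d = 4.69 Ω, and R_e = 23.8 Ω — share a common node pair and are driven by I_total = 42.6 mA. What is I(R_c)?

Total conductance ΣG = 1/2.64 + 1/3.28 + 1/37.5 + 1/4.69 + 1/23.8 = 0.9656 (units of 1/Ω).
Current divider: I(R_c) = I_total · G_k/ΣG = 42.6 × (0.02667/0.9656) = 42.6 × 0.02762 = 1.177 mA.

I ≈ 1.18 mA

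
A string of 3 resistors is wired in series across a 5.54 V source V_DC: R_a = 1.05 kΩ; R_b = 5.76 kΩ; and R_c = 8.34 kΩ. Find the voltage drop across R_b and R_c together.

Series total: ΣR = 1.05 + 5.76 + 8.34 = 15.15 kΩ.
R_{R_b..R_c} = 5.76 + 8.34 = 14.10 kΩ.
Voltage divider: V = V_DC · (14.10 / 15.15) = 5.54 × 0.9307 = 5.156 V.

V ≈ 5.16 V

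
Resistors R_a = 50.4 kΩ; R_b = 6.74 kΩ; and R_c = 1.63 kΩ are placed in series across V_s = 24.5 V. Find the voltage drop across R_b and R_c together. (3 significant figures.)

V ≈ 3.49 V

Series total: ΣR = 50.4 + 6.74 + 1.63 = 58.77 kΩ.
R_{R_b..R_c} = 6.74 + 1.63 = 8.370 kΩ.
By the voltage-divider rule, V = 24.5 × 8.370/58.77 = 3.489 V.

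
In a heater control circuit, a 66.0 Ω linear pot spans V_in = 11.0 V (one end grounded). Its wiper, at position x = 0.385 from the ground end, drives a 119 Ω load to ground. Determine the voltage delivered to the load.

Split the track: R_lower = x·R_p = 25.41 Ω, R_upper = (1−x)·R_p = 40.59 Ω.
R_L loads the lower segment: effective lower R = 20.94 Ω.
V_out = 11.0 × 20.94/(40.59 + 20.94) = 3.743 V.
(Unloaded: V_out = x·V_in = 4.24 V.)

V_out ≈ 3.74 V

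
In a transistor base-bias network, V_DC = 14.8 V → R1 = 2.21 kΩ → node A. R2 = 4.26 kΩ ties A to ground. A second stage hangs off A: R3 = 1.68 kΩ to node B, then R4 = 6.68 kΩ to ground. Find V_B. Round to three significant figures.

Looking into the second stage from A: R3 + R4 = 8.360 kΩ appears in parallel with R2.
Effective lower resistance at A: R2 ‖ 8.360 = 2.822 kΩ.
So V_A = 14.8 × 0.5608 = 8.300 V.
Then the unloaded second divider: V_B = V_A × R4/(R3+R4) = 8.300 × 0.7990 = 6.632 V.

V_B ≈ 6.63 V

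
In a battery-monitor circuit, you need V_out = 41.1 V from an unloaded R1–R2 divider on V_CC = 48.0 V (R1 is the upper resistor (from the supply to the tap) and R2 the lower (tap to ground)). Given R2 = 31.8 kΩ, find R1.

R1 ≈ 5.34 kΩ

Required fraction k = V_out/V_CC = 0.8563.
Rearranging, R1 = R2·(1−k)/k = 31.8 × 0.1679 = 5.339 kΩ.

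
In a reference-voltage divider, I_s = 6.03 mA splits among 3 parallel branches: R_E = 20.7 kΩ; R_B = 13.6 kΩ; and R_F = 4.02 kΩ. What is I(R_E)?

Conductances: ΣG = 1/20.7 + 1/13.6 + 1/4.02 = 0.3706 (1/kΩ).
By the current-divider rule, I = I_s · G_k/ΣG = 6.03 × 0.1304 = 0.7860 mA.

I ≈ 0.786 mA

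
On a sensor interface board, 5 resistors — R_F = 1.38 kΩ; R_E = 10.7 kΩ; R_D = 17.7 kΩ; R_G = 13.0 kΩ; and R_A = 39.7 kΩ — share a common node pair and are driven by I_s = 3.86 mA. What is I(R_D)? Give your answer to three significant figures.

I ≈ 0.223 mA

Total conductance ΣG = 1/1.38 + 1/10.7 + 1/17.7 + 1/13.0 + 1/39.7 = 0.9767 (units of 1/kΩ).
Current divider: I(R_D) = I_s · G_k/ΣG = 3.86 × (0.05650/0.9767) = 3.86 × 0.05784 = 0.2233 mA.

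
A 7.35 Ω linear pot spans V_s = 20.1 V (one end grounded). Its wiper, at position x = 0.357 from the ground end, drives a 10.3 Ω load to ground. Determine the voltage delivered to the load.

V_out ≈ 6.17 V

The pot divides into 4.726 Ω above the wiper and 2.624 Ω below.
R_L loads the lower segment: effective lower R = 2.091 Ω.
Then V_out = V_s · 2.091/(4.726 + 2.091) = 6.166 V.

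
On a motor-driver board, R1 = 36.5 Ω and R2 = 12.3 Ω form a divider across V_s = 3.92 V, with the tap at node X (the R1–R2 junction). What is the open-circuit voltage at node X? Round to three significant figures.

V_th ≈ 0.988 V

V_th is the unloaded tap voltage: V_s · R2/(R1+R2) = 3.92 × 0.2520 = 0.9880 V.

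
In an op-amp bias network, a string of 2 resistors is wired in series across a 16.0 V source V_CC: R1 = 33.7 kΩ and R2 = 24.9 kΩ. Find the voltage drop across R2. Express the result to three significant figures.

ΣR = 33.7 + 24.9 = 58.60 kΩ.
By the voltage-divider rule, V = 16.0 × 24.90/58.60 = 6.799 V.

V ≈ 6.80 V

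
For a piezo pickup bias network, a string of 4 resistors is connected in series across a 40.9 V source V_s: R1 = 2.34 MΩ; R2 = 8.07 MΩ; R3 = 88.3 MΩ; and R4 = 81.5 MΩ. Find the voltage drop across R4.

V ≈ 18.5 V

Total series resistance ΣR = 2.34 + 8.07 + 88.3 + 81.5 = 180.2 MΩ.
Voltage divider: V = V_s · (81.50 / 180.2) = 40.9 × 0.4523 = 18.50 V.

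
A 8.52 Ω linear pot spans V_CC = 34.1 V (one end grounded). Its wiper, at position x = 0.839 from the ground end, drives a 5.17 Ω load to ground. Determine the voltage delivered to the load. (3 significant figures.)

V_out ≈ 23.4 V

Lower segment x·R_p = 7.148 Ω; upper segment (1−x)·R_p = 1.372 Ω.
R_L loads the lower segment: effective lower R = 3.000 Ω.
Then V_out = V_CC · 3.000/(1.372 + 3.000) = 23.40 V.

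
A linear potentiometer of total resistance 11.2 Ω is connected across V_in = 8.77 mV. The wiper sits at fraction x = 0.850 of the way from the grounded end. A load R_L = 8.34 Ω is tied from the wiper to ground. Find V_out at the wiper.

Split the track: R_lower = x·R_p = 9.520 Ω, R_upper = (1−x)·R_p = 1.680 Ω.
(x·R_p) ‖ R_L = 4.446 Ω.
V_out = 8.77 × 4.446/(1.680 + 4.446) = 6.365 mV.

V_out ≈ 6.36 mV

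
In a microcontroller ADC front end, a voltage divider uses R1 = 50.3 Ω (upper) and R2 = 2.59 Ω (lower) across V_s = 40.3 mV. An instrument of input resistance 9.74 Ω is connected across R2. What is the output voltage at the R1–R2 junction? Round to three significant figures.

V_out ≈ 1.58 mV

The load sits in parallel with R2, giving an effective lower resistance R2' = R2·R_L/(R2+R_L) = 2.046 Ω.
Now apply the divider: V_out = 40.3 × 0.03909 = 1.575 mV.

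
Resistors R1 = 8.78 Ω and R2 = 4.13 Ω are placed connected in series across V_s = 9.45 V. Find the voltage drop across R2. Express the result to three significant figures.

V ≈ 3.02 V

Total series resistance ΣR = 8.78 + 4.13 = 12.91 Ω.
Voltage divider: V = V_s · (4.130 / 12.91) = 9.45 × 0.3199 = 3.023 V.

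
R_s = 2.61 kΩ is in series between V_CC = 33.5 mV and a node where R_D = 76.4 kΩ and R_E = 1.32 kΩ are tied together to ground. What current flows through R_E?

I ≈ 8.43 µA

Equivalent of the parallel group: R_p = 1.298 kΩ.
V_A = 33.5 × 1.298/3.908 = 11.12 mV.
I(R_E) = V_A / R_E = 11.12/1.32 = 8.427 µA.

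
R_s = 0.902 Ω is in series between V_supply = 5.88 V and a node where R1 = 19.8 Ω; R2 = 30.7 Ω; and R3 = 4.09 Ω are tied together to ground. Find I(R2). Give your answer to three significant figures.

I ≈ 0.148 A

Parallel bank: R_p = 1/(1/19.8 + 1/30.7 + 1/4.09) = 3.053 Ω.
V_A = 5.88 × 3.053/3.955 = 4.539 V.
I(R2) = V_A / R2 = 4.539/30.7 = 0.1478 A.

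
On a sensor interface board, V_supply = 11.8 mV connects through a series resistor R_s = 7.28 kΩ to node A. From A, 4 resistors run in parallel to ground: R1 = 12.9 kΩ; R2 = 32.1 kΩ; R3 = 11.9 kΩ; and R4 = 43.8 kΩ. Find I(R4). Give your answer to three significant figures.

Parallel bank: R_p = 1/(1/12.9 + 1/32.1 + 1/11.9 + 1/43.8) = 4.640 kΩ.
Node voltage V_A = V_supply · R_p/(R_s + R_p) = 11.8 × 0.3892 = 4.593 mV.
Branch current I = V_A/R4 = 4.593/43.8 = 0.1049 µA.
(Equivalently: I_total = 0.9900 µA, then current-divider fraction G_k/ΣG = 0.1059.)

I ≈ 0.105 µA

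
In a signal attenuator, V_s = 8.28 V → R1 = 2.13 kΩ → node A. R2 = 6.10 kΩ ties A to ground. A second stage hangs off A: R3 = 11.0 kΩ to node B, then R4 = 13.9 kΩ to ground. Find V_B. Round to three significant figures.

Node A sees R2 in parallel with the series input of stage 2, R3 + R4 = 24.90 kΩ.
R2 ‖ (R3+R4) = 4.900 kΩ.
V_A = 8.28 × 4.900/(2.13 + 4.900) = 5.771 V.
V_B = V_A × 0.5582 = 3.222 V.

V_B ≈ 3.22 V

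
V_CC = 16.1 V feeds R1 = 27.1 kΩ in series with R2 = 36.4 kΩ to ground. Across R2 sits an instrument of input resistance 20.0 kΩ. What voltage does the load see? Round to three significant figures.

V_out ≈ 5.19 V

First combine the lower leg with the load: R2 ‖ R_L = 12.91 kΩ.
Then V_out = V_CC · R2'/(R1 + R2') = 16.1 × 12.91/40.01 = 5.194 V.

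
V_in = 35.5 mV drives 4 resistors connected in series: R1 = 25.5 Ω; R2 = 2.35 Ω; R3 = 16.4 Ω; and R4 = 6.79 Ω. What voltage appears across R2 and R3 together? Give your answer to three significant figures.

ΣR = 25.5 + 2.35 + 16.4 + 6.79 = 51.04 Ω.
R_{R2..R3} = 2.35 + 16.4 = 18.75 Ω.
V = V_in · R/ΣR = 35.5 × 0.3674 = 13.04 mV.

V ≈ 13.0 mV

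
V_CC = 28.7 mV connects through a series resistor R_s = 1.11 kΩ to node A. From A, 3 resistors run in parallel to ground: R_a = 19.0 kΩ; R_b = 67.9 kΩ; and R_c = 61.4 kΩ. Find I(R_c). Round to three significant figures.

Parallel bank: R_p = 1/(1/19.0 + 1/67.9 + 1/61.4) = 11.96 kΩ.
Node voltage V_A = V_CC · R_p/(R_s + R_p) = 28.7 × 0.9150 = 26.26 mV.
I(R_c) = V_A / R_c = 26.26/61.4 = 0.4277 µA.

I ≈ 0.428 µA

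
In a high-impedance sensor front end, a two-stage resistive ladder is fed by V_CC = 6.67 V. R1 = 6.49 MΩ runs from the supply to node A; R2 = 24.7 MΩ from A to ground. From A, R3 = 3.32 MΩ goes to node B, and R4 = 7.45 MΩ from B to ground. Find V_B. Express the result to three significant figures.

Node A sees R2 in parallel with the series input of stage 2, R3 + R4 = 10.77 MΩ.
Effective lower resistance at A: R2 ‖ 10.77 = 7.500 MΩ.
V_A = 6.67 × 7.500/(6.49 + 7.500) = 3.576 V.
V_B = V_A × 0.6917 = 2.473 V.

V_B ≈ 2.47 V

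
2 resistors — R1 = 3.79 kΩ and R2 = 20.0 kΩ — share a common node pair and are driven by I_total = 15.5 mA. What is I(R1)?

I ≈ 13.0 mA

For two parallel branches, I_k = I_total · (other R)/(sum of R).
So I = 15.5 × 20.0/23.79 = 13.03 mA.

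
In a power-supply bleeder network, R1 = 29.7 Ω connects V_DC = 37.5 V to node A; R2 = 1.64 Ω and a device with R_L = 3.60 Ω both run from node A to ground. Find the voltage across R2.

First combine the lower leg with the load: R2 ‖ R_L = 1.127 Ω.
Now apply the divider: V_out = 37.5 × 0.03655 = 1.371 V.

V_out ≈ 1.37 V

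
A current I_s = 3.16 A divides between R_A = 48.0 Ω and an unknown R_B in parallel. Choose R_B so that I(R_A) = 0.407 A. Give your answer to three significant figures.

In a two-way split, I_A/I_s = R_B/(R_A + R_B).
With f = 0.1288, R_B = R_A · f/(1−f) = 48.0 × 0.1478 = 7.096 Ω.

R_B ≈ 7.10 Ω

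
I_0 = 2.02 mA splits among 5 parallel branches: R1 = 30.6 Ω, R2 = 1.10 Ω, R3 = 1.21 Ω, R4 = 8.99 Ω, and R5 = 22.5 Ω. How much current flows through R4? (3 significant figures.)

I ≈ 0.117 mA

ΣG = 1/30.6 + 1/1.10 + 1/1.21 + 1/8.99 + 1/22.5 = 1.924.
Current divider: I(R4) = I_0 · G_k/ΣG = 2.02 × (0.1112/1.924) = 2.02 × 0.05782 = 0.1168 mA.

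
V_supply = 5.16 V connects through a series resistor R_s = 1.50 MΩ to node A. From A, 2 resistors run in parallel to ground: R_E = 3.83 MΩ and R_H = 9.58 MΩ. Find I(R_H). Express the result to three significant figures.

Combine the parallel branches: R_p = (1/3.83 + 1/9.58)⁻¹ = 2.736 MΩ.
V_A by voltage divider: V_A = 5.16 × 2.736/(1.50 + 2.736) = 3.333 V.
Branch current I = V_A/R_H = 3.333/9.58 = 0.3479 µA.
(Equivalently: I_total = 1.218 µA, then current-divider fraction G_k/ΣG = 0.2856.)

I ≈ 0.348 µA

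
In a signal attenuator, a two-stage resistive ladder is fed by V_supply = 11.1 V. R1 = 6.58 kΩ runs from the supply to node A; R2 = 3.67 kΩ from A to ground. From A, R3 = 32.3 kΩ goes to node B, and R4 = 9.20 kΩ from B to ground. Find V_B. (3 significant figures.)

Looking into the second stage from A: R3 + R4 = 41.50 kΩ appears in parallel with R2.
R2 ‖ (R3+R4) = 3.372 kΩ.
V_A = 11.1 × 3.372/(6.58 + 3.372) = 3.761 V.
Then the unloaded second divider: V_B = V_A × R4/(R3+R4) = 3.761 × 0.2217 = 0.8337 V.

V_B ≈ 0.834 V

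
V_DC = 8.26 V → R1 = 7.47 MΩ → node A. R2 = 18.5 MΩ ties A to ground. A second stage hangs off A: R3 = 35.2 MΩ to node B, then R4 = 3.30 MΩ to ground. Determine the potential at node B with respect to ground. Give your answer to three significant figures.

V_B ≈ 0.443 V

Node A sees R2 in parallel with the series input of stage 2, R3 + R4 = 38.50 MΩ.
Effective lower resistance at A: R2 ‖ 38.50 = 12.50 MΩ.
So V_A = 8.26 × 0.6259 = 5.170 V.
Stage 2 is unloaded, so V_B = V_A · R4/(R3+R4) = 5.170 × 3.30/38.50 = 0.4431 V.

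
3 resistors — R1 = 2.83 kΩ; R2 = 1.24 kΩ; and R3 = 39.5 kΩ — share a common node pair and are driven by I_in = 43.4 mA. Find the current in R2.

Conductances: ΣG = 1/2.83 + 1/1.24 + 1/39.5 = 1.185 (1/kΩ).
Current divider: I(R2) = I_in · G_k/ΣG = 43.4 × (0.8065/1.185) = 43.4 × 0.6805 = 29.53 mA.

I ≈ 29.5 mA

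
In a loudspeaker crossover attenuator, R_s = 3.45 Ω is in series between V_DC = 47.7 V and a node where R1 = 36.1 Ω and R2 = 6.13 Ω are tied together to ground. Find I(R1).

I ≈ 0.797 A

Combine the parallel branches: R_p = (1/36.1 + 1/6.13)⁻¹ = 5.240 Ω.
Node voltage V_A = V_DC · R_p/(R_s + R_p) = 47.7 × 0.6030 = 28.76 V.
I(R1) = V_A / R1 = 28.76/36.1 = 0.7968 A.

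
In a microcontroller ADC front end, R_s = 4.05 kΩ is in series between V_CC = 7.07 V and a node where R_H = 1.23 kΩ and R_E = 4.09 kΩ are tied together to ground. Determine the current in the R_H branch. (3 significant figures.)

I ≈ 1.09 mA

Parallel bank: R_p = 1/(1/1.23 + 1/4.09) = 0.9456 kΩ.
V_A by voltage divider: V_A = 7.07 × 0.9456/(4.05 + 0.9456) = 1.338 V.
Branch current I = V_A/R_H = 1.338/1.23 = 1.088 mA.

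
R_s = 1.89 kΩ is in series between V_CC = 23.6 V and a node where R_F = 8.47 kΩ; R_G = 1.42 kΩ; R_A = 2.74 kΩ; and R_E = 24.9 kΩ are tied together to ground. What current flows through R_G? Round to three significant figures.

I ≈ 5.01 mA

Equivalent of the parallel group: R_p = 0.8147 kΩ.
V_A = 23.6 × 0.8147/2.705 = 7.109 V.
I(R_G) = V_A / R_G = 7.109/1.42 = 5.006 mA.
(Check via current divider: I_total = 8.725 mA; share G_k/ΣG = 0.5737 → same result.)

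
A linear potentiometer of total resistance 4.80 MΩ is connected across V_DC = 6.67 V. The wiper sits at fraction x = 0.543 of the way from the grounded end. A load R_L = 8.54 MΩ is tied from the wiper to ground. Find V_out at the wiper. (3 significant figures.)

V_out ≈ 3.18 V

Split the track: R_lower = x·R_p = 2.606 MΩ, R_upper = (1−x)·R_p = 2.194 MΩ.
(x·R_p) ‖ R_L = 1.997 MΩ.
V_out = 6.67 × 1.997/(2.194 + 1.997) = 3.178 V.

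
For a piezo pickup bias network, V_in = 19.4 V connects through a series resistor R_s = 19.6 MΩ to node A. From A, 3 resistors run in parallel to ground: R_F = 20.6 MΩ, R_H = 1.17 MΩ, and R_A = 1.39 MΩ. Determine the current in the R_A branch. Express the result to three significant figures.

I ≈ 0.425 µA

Parallel bank: R_p = 1/(1/20.6 + 1/1.17 + 1/1.39) = 0.6163 MΩ.
V_A = 19.4 × 0.6163/20.22 = 0.5914 V.
I(R_A) = V_A / R_A = 0.5914/1.39 = 0.4255 µA.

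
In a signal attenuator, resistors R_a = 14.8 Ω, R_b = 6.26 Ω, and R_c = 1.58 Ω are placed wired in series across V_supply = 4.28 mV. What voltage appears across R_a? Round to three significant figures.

V ≈ 2.80 mV

Series total: ΣR = 14.8 + 6.26 + 1.58 = 22.64 Ω.
V = V_supply · R/ΣR = 4.28 × 0.6537 = 2.798 mV.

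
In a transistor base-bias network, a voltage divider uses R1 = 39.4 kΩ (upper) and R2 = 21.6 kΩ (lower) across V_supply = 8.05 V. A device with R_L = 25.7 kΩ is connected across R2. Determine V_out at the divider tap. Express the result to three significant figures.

The load sits in parallel with R2, giving an effective lower resistance R2' = R2·R_L/(R2+R_L) = 11.74 kΩ.
Then V_out = V_supply · R2'/(R1 + R2') = 8.05 × 11.74/51.14 = 1.848 V.

V_out ≈ 1.85 V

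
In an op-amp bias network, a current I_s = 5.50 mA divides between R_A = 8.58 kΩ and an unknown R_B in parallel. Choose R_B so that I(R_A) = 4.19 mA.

The fraction through R_A equals R_B/(R_A+R_B).
With f = 0.7618, R_B = R_A · f/(1−f) = 8.58 × 3.198 = 27.44 kΩ.

R_B ≈ 27.4 kΩ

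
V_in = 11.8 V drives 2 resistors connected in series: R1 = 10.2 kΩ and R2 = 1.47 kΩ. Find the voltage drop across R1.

Series total: ΣR = 10.2 + 1.47 = 11.67 kΩ.
By the voltage-divider rule, V = 11.8 × 10.20/11.67 = 10.31 V.

V ≈ 10.3 V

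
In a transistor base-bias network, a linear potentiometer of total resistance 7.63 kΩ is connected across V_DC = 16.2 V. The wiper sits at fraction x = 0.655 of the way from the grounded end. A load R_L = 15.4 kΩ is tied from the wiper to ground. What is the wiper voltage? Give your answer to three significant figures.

V_out ≈ 9.54 V

Lower segment x·R_p = 4.998 kΩ; upper segment (1−x)·R_p = 2.632 kΩ.
Lower segment in parallel with the load: 4.998 ‖ 15.4 = 3.773 kΩ.
Loaded-divider output: V_out = 16.2 × 0.5890 = 9.543 V.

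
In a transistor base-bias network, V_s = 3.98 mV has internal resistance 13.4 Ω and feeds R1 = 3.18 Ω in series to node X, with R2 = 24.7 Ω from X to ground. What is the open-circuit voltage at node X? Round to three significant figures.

V_th ≈ 2.38 mV

R1' = 13.4 + 3.18 = 16.58 Ω (source resistance + R1).
Open-circuit (no load on X): V_th = V_s · R2/(R1' + R2) = 3.98 × 24.7/(16.58 + 24.7) = 2.381 mV.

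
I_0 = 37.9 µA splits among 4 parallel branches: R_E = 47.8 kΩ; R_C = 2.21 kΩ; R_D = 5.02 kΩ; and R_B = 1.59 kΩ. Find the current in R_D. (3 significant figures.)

I ≈ 5.80 µA

Conductances: ΣG = 1/47.8 + 1/2.21 + 1/5.02 + 1/1.59 = 1.302 (1/kΩ).
By the current-divider rule, I = I_0 · G_k/ΣG = 37.9 × 0.1531 = 5.801 µA.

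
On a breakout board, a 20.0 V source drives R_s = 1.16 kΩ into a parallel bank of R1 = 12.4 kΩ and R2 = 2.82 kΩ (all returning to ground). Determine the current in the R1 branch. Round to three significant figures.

I ≈ 1.07 mA

Combine the parallel branches: R_p = (1/12.4 + 1/2.82)⁻¹ = 2.298 kΩ.
Node voltage V_A = V_in · R_p/(R_s + R_p) = 20.0 × 0.6645 = 13.29 V.
I(R1) = V_A / R1 = 13.29/12.4 = 1.072 mA.
(Equivalently: I_total = 5.785 mA, then current-divider fraction G_k/ΣG = 0.1853.)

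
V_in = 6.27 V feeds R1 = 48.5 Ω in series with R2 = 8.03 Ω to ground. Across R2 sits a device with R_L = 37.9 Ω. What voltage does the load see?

V_out ≈ 0.754 V

The load sits in parallel with R2, giving an effective lower resistance R2' = R2·R_L/(R2+R_L) = 6.626 Ω.
Now apply the divider: V_out = 6.27 × 0.1202 = 0.7536 V.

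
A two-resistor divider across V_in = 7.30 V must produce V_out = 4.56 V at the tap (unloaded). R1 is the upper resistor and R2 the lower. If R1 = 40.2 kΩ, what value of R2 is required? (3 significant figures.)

R2 ≈ 66.9 kΩ

V_out/V_in = R2/(R1+R2) = 0.6247.
Rearranging, R2 = R1·k/(1−k) = 40.2 × 1.664 = 66.90 kΩ.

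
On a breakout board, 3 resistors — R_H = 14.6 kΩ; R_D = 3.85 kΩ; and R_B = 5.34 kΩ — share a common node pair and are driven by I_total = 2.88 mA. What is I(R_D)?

Conductances: ΣG = 1/14.6 + 1/3.85 + 1/5.34 = 0.5155 (1/kΩ).
By the current-divider rule, I = I_total · G_k/ΣG = 2.88 × 0.5039 = 1.451 mA.

I ≈ 1.45 mA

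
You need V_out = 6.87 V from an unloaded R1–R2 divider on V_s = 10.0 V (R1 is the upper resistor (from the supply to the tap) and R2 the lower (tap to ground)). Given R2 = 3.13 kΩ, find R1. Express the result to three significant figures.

Required fraction k = V_out/V_s = 0.6870.
So R1 = R2 · (V_s/V_out − 1) = 3.13 × (10.0/6.87 − 1) = 3.13 × 0.4556 = 1.426 kΩ.

R1 ≈ 1.43 kΩ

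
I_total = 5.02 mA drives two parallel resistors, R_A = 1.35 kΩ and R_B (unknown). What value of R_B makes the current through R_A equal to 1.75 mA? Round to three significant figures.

R_B ≈ 0.722 kΩ

Two-branch current divider: I_A = I_total · R_B/(R_A + R_B).
With f = 0.3486, R_B = R_A · f/(1−f) = 1.35 × 0.5352 = 0.7225 kΩ.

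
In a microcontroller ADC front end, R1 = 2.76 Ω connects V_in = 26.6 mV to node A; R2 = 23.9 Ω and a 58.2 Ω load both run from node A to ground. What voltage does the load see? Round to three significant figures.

R2 ‖ R_L = (23.9 × 58.2)/(23.9 + 58.2) = 16.94 Ω.
Voltage divider with the loaded lower leg: V_out = 26.6 × 16.94/(2.76 + 16.94) = 26.6 × 0.8599 = 22.87 mV.
(Unloaded it would be 23.8 mV; the load pulls it down.)

V_out ≈ 22.9 mV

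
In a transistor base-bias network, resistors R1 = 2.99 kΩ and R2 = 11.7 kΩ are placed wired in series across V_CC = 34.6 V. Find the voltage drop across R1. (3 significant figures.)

ΣR = 2.99 + 11.7 = 14.69 kΩ.
Voltage divider: V = V_CC · (2.990 / 14.69) = 34.6 × 0.2035 = 7.042 V.

V ≈ 7.04 V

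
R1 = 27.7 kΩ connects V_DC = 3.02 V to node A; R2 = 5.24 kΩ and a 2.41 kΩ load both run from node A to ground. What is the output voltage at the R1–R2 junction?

The load sits in parallel with R2, giving an effective lower resistance R2' = R2·R_L/(R2+R_L) = 1.651 kΩ.
Now apply the divider: V_out = 3.02 × 0.05624 = 0.1699 V.

V_out ≈ 0.170 V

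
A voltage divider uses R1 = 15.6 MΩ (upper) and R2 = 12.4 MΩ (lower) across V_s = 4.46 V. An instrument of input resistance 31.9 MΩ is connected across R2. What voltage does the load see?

V_out ≈ 1.62 V

First combine the lower leg with the load: R2 ‖ R_L = 8.929 MΩ.
Then V_out = V_s · R2'/(R1 + R2') = 4.46 × 8.929/24.53 = 1.624 V.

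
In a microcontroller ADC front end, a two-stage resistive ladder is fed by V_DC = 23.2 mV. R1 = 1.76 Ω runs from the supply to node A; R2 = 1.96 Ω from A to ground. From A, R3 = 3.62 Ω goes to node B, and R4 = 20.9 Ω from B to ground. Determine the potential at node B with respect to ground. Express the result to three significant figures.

The second stage (R3 + R4 = 24.52 Ω) loads node A in parallel with R2.
R2 ‖ (R3+R4) = 1.815 Ω.
V_A = 23.2 × 1.815/(1.76 + 1.815) = 11.78 mV.
V_B = V_A × 0.8524 = 10.04 mV.

V_B ≈ 10.0 mV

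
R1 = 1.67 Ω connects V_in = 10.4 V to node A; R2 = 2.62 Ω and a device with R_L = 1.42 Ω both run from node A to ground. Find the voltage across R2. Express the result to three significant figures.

First combine the lower leg with the load: R2 ‖ R_L = 0.9209 Ω.
Then V_out = V_in · R2'/(R1 + R2') = 10.4 × 0.9209/2.591 = 3.697 V.

V_out ≈ 3.70 V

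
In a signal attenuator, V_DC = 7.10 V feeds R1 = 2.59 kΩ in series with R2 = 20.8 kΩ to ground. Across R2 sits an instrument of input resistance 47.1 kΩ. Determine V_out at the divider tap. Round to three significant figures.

V_out ≈ 6.02 V

The load sits in parallel with R2, giving an effective lower resistance R2' = R2·R_L/(R2+R_L) = 14.43 kΩ.
Then V_out = V_DC · R2'/(R1 + R2') = 7.10 × 14.43/17.02 = 6.019 V.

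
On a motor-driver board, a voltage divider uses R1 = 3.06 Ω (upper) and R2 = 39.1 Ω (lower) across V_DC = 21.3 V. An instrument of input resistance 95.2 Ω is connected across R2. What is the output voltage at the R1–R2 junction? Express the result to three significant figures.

V_out ≈ 19.2 V

The load sits in parallel with R2, giving an effective lower resistance R2' = R2·R_L/(R2+R_L) = 27.72 Ω.
Then V_out = V_DC · R2'/(R1 + R2') = 21.3 × 27.72/30.78 = 19.18 V.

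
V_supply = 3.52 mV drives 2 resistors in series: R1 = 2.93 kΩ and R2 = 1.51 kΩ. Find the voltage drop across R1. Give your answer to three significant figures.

Total series resistance ΣR = 2.93 + 1.51 = 4.440 kΩ.
V = V_supply · R/ΣR = 3.52 × 0.6599 = 2.323 mV.

V ≈ 2.32 mV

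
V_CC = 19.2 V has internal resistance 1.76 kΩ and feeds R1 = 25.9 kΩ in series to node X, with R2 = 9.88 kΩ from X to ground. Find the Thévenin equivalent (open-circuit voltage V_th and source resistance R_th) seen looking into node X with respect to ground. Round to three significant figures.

V_th ≈ 5.05 V, R_th ≈ 7.28 kΩ

R1' = 1.76 + 25.9 = 27.66 kΩ (source resistance + R1).
With X open, the divider is unloaded: V_th = 19.2 × 9.88/37.54 = 5.053 V.
Zeroing V_CC shorts the top of R1' to ground, so R_th = R1' ‖ R2 = 7.280 kΩ.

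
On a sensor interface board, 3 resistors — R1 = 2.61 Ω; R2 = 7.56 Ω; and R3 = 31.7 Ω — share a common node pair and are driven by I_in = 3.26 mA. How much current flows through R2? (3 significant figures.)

Conductances: ΣG = 1/2.61 + 1/7.56 + 1/31.7 = 0.5470 (1/Ω).
By the current-divider rule, I = I_in · G_k/ΣG = 3.26 × 0.2418 = 0.7884 mA.

I ≈ 0.788 mA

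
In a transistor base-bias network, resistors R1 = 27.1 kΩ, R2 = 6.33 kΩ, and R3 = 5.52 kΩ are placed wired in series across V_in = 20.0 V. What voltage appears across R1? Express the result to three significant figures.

ΣR = 27.1 + 6.33 + 5.52 = 38.95 kΩ.
V = V_in · R/ΣR = 20.0 × 0.6958 = 13.92 V.

V ≈ 13.9 V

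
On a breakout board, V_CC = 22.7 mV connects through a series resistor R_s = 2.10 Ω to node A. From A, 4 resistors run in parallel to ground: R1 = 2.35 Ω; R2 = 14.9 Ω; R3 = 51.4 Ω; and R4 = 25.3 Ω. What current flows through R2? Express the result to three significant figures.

I ≈ 0.706 mA

Parallel bank: R_p = 1/(1/2.35 + 1/14.9 + 1/51.4 + 1/25.3) = 1.813 Ω.
V_A by voltage divider: V_A = 22.7 × 1.813/(2.10 + 1.813) = 10.52 mV.
I(R2) = V_A / R2 = 10.52/14.9 = 0.7058 mA.
(Equivalently: I_total = 5.801 mA, then current-divider fraction G_k/ΣG = 0.1217.)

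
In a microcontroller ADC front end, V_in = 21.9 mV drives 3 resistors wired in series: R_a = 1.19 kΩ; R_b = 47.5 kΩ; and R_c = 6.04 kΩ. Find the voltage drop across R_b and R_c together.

V ≈ 21.4 mV

ΣR = 1.19 + 47.5 + 6.04 = 54.73 kΩ.
R_{R_b..R_c} = 47.5 + 6.04 = 53.54 kΩ.
V = V_in · R/ΣR = 21.9 × 0.9783 = 21.42 mV.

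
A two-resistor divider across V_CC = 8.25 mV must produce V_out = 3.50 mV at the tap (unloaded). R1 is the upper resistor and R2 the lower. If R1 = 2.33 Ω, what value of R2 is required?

Required fraction k = V_out/V_CC = 0.4242.
R2 = R1 · 0.4242/(1 − 0.4242) = 1.717 Ω.

R2 ≈ 1.72 Ω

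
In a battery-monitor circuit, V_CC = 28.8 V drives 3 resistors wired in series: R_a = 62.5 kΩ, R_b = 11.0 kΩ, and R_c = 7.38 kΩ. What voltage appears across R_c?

V ≈ 2.63 V

Series total: ΣR = 62.5 + 11.0 + 7.38 = 80.88 kΩ.
By the voltage-divider rule, V = 28.8 × 7.380/80.88 = 2.628 V.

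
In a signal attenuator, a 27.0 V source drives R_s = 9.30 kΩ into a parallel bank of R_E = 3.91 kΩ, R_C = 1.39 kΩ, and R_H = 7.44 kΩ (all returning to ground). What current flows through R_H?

I ≈ 0.321 mA

Combine the parallel branches: R_p = (1/3.91 + 1/1.39 + 1/7.44)⁻¹ = 0.9012 kΩ.
Node voltage V_A = V_supply · R_p/(R_s + R_p) = 27.0 × 0.08835 = 2.385 V.
Branch current I = V_A/R_H = 2.385/7.44 = 0.3206 mA.
(Check via current divider: I_total = 2.647 mA; share G_k/ΣG = 0.1211 → same result.)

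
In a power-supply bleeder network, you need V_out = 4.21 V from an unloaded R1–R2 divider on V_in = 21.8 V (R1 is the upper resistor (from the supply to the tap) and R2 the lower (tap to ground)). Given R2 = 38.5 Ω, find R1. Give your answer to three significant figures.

R1 ≈ 161 Ω

The divider ratio is R2/(R1+R2) = 4.21/21.8 = 0.1931.
So R1 = R2 · (V_in/V_out − 1) = 38.5 × (21.8/4.21 − 1) = 38.5 × 4.178 = 160.9 Ω.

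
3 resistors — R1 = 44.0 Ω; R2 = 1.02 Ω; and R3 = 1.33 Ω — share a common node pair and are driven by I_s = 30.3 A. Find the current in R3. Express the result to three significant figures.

Total conductance ΣG = 1/44.0 + 1/1.02 + 1/1.33 = 1.755 (units of 1/Ω).
By the current-divider rule, I = I_s · G_k/ΣG = 30.3 × 0.4284 = 12.98 A.

I ≈ 13.0 A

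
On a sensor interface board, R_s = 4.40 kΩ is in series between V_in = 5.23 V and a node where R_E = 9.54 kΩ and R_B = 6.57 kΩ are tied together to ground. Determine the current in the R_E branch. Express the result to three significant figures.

Equivalent of the parallel group: R_p = 3.891 kΩ.
Node voltage V_A = V_in · R_p/(R_s + R_p) = 5.23 × 0.4693 = 2.454 V.
Branch current I = V_A/R_E = 2.454/9.54 = 0.2573 mA.

I ≈ 0.257 mA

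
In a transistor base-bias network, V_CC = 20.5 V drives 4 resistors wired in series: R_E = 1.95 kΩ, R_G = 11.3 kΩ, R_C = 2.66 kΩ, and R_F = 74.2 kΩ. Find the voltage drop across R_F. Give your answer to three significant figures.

Series total: ΣR = 1.95 + 11.3 + 2.66 + 74.2 = 90.11 kΩ.
By the voltage-divider rule, V = 20.5 × 74.20/90.11 = 16.88 V.

V ≈ 16.9 V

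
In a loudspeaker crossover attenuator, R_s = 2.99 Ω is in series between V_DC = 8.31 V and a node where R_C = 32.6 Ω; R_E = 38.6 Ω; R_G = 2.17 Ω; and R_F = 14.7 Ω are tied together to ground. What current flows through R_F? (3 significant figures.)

I ≈ 0.206 A

Equivalent of the parallel group: R_p = 1.708 Ω.
V_A by voltage divider: V_A = 8.31 × 1.708/(2.99 + 1.708) = 3.021 V.
Branch current I = V_A/R_F = 3.021/14.7 = 0.2055 A.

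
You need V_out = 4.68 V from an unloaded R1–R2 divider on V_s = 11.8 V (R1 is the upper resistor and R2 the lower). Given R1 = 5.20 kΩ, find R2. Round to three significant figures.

R2 ≈ 3.42 kΩ

The divider ratio is R2/(R1+R2) = 4.68/11.8 = 0.3966.
So R2 = R1 · V_out/(V_s − V_out) = 5.20 × 4.68/(11.8 − 4.68) = 5.20 × 0.6573 = 3.418 kΩ.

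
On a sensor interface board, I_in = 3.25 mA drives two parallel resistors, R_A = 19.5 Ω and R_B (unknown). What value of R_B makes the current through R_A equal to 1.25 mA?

R_B ≈ 12.2 Ω

The fraction through R_A equals R_B/(R_A+R_B).
With f = 0.3846, R_B = R_A · f/(1−f) = 19.5 × 0.6250 = 12.19 Ω.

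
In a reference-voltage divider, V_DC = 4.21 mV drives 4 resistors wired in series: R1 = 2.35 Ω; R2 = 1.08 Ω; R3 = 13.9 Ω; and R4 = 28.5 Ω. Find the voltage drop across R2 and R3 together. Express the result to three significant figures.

V ≈ 1.38 mV

Series total: ΣR = 2.35 + 1.08 + 13.9 + 28.5 = 45.83 Ω.
R_{R2..R3} = 1.08 + 13.9 = 14.98 Ω.
V = V_DC · R/ΣR = 4.21 × 0.3269 = 1.376 mV.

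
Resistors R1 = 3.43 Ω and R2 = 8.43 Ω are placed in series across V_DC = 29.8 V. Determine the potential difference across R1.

V ≈ 8.62 V

ΣR = 3.43 + 8.43 = 11.86 Ω.
Voltage divider: V = V_DC · (3.430 / 11.86) = 29.8 × 0.2892 = 8.618 V.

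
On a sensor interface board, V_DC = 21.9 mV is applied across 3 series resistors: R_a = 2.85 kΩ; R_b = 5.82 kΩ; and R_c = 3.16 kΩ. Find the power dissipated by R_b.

ΣR = 11.83 kΩ → I = 21.9/11.83 = 1.851 µA.
V(R_b) = I·R = 10.77 mV; P = V·I = 10.77 × 1.851 = 19.95 nW.

P ≈ 19.9 nW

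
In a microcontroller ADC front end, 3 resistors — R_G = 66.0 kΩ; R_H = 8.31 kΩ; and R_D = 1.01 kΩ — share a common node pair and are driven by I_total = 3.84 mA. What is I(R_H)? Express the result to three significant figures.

Conductances: ΣG = 1/66.0 + 1/8.31 + 1/1.01 = 1.126 (1/kΩ).
Current divider: I(R_H) = I_total · G_k/ΣG = 3.84 × (0.1203/1.126) = 3.84 × 0.1069 = 0.4105 mA.

I ≈ 0.411 mA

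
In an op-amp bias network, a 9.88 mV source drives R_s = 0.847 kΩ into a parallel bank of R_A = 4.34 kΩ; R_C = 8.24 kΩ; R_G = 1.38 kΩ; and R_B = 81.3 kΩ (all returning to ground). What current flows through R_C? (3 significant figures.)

I ≈ 0.624 µA

Combine the parallel branches: R_p = (1/4.34 + 1/8.24 + 1/1.38 + 1/81.3)⁻¹ = 0.9185 kΩ.
V_A by voltage divider: V_A = 9.88 × 0.9185/(0.847 + 0.9185) = 5.140 mV.
I(R_C) = V_A / R_C = 5.140/8.24 = 0.6238 µA.
(Equivalently: I_total = 5.596 µA, then current-divider fraction G_k/ΣG = 0.1115.)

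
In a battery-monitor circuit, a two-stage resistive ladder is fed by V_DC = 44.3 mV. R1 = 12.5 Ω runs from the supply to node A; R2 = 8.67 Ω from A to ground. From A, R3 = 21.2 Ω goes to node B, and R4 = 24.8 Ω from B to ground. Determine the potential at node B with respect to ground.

V_B ≈ 8.80 mV

The second stage (R3 + R4 = 46.00 Ω) loads node A in parallel with R2.
Effective lower resistance at A: R2 ‖ 46.00 = 7.295 Ω.
First divider: V_A = V_DC · 7.295/(12.5 + 7.295) = 16.33 mV.
Then the unloaded second divider: V_B = V_A × R4/(R3+R4) = 16.33 × 0.5391 = 8.802 mV.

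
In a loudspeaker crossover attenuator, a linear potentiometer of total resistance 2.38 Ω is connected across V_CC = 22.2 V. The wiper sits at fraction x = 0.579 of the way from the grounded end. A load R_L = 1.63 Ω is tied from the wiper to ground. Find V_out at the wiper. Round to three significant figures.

V_out ≈ 9.48 V

Lower segment x·R_p = 1.378 Ω; upper segment (1−x)·R_p = 1.002 Ω.
R_L loads the lower segment: effective lower R = 0.7467 Ω.
Then V_out = V_CC · 0.7467/(1.002 + 0.7467) = 9.480 V.
(Unloaded: V_out = x·V_CC = 12.9 V.)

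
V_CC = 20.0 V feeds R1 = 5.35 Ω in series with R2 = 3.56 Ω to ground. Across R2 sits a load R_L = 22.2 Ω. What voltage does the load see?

V_out ≈ 7.29 V

The load sits in parallel with R2, giving an effective lower resistance R2' = R2·R_L/(R2+R_L) = 3.068 Ω.
Voltage divider with the loaded lower leg: V_out = 20.0 × 3.068/(5.35 + 3.068) = 20.0 × 0.3645 = 7.289 V.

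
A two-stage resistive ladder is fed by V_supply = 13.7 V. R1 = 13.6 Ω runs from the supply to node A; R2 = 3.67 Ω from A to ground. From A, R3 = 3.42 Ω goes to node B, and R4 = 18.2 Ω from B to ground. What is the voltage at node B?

V_B ≈ 2.16 V

Looking into the second stage from A: R3 + R4 = 21.62 Ω appears in parallel with R2.
R2 ‖ (R3+R4) = 3.137 Ω.
First divider: V_A = V_supply · 3.137/(13.6 + 3.137) = 2.568 V.
Then the unloaded second divider: V_B = V_A × R4/(R3+R4) = 2.568 × 0.8418 = 2.162 V.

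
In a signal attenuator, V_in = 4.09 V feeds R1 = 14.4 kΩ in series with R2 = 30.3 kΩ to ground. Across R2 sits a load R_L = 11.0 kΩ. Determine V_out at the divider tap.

V_out ≈ 1.47 V

First combine the lower leg with the load: R2 ‖ R_L = 8.070 kΩ.
Now apply the divider: V_out = 4.09 × 0.3592 = 1.469 V.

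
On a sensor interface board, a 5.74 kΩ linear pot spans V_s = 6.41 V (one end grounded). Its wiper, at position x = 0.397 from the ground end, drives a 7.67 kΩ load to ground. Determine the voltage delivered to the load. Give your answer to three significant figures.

V_out ≈ 2.16 V

The pot divides into 3.461 kΩ above the wiper and 2.279 kΩ below.
(x·R_p) ‖ R_L = 1.757 kΩ.
V_out = 6.41 × 1.757/(3.461 + 1.757) = 2.158 V.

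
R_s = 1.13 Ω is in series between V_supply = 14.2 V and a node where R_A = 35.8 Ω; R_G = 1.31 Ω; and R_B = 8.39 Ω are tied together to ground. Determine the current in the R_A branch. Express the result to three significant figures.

Combine the parallel branches: R_p = (1/35.8 + 1/1.31 + 1/8.39)⁻¹ = 1.098 Ω.
V_A = 14.2 × 1.098/2.228 = 6.999 V.
I(R_A) = V_A / R_A = 6.999/35.8 = 0.1955 A.
(Check via current divider: I_total = 6.373 A; share G_k/ΣG = 0.03068 → same result.)

I ≈ 0.196 A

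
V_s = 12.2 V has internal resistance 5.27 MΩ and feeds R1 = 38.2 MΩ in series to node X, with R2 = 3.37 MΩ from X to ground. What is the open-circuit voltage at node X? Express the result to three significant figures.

R1' = 5.27 + 38.2 = 43.47 MΩ (source resistance + R1).
V_th is the unloaded tap voltage: V_s · R2/(R1'+R2) = 12.2 × 0.07195 = 0.8778 V.

V_th ≈ 0.878 V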